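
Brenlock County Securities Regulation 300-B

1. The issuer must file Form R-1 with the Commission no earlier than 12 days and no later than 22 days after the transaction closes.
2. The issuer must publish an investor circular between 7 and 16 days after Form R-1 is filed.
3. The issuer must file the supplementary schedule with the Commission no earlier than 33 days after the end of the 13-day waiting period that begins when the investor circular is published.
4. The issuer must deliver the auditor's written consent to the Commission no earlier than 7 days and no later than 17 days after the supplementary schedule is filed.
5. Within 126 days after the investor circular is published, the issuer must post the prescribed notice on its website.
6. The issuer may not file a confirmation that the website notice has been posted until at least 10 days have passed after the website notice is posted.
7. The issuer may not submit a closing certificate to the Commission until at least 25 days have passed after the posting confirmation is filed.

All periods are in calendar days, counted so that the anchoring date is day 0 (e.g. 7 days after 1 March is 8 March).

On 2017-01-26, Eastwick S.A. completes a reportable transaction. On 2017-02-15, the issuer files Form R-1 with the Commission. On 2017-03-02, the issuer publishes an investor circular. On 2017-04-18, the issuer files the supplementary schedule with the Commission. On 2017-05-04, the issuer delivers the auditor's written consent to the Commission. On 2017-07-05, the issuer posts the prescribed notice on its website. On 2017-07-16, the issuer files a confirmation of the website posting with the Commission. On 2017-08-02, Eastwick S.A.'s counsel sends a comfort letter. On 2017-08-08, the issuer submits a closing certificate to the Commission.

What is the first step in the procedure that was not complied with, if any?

(1) the permitted window runs from 2017-01-26 + 12 = 2017-02-07 to 2017-01-26 + 22 = 2017-02-17; done 2017-02-15 — within the window.
(2) the permitted window runs from 2017-02-15 + 7 = 2017-02-22 to 2017-02-15 + 16 = 2017-03-03; done 2017-03-02 — within the window.
(3) permitted from 2017-03-15 + 33 days = 2017-04-17 onward; 2017-04-18 is on or after that date.
(4) the permitted window runs from 2017-04-18 + 7 = 2017-04-25 to 2017-04-18 + 17 = 2017-05-05; done 2017-05-04, which is between those dates.
(5) due by 2017-03-02 + 126 days = 2017-07-06; 2017-07-05 is within that limit.
(6) permitted from 2017-07-05 + 10 days = 2017-07-15 onward; done 2017-07-16, after the minimum wait.
(7) permitted from 2017-07-16 + 25 days = 2017-08-10 onward; 2017-08-08 is 2 days before the earliest permitted date.
Later steps need not be reached.

Step 7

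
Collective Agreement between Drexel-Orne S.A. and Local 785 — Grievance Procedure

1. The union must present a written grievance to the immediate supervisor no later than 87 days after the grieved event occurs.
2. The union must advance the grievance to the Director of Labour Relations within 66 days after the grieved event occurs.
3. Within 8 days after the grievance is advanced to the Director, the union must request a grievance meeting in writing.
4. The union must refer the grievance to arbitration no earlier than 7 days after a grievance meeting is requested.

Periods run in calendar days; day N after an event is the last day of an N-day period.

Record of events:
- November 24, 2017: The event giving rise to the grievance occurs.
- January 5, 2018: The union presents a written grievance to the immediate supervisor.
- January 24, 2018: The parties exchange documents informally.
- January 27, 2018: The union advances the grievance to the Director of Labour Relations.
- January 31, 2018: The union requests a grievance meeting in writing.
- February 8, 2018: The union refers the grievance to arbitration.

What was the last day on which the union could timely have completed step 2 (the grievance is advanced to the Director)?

January 29, 2018

Step 2 runs from November 24, 2017, when the grieved event occurs. 66 days after November 24, 2017 is January 29, 2018.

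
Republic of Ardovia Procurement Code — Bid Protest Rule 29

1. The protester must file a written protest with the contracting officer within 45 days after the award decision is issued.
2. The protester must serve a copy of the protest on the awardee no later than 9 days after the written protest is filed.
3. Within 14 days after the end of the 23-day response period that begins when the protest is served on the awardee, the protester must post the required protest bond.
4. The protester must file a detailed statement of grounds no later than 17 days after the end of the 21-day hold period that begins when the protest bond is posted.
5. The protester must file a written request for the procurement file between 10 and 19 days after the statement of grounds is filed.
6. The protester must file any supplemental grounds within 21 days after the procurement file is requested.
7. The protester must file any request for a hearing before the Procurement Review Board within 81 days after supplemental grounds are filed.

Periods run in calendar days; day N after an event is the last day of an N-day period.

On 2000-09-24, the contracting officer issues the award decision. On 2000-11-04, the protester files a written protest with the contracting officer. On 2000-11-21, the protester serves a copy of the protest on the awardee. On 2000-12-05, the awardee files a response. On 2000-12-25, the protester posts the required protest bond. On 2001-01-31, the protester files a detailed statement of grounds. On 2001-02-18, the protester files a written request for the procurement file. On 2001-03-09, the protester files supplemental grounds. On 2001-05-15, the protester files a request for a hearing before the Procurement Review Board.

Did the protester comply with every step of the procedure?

No

Step 1: 45 days after 2000-09-24 (when the award decision is issued) is 2000-11-08; done 2000-11-04 — timely.
Step 2: 9 days after 2000-11-04 (when the written protest is filed) is 2000-11-13; done 2000-11-21 — 8 days late.
Later steps need not be reached.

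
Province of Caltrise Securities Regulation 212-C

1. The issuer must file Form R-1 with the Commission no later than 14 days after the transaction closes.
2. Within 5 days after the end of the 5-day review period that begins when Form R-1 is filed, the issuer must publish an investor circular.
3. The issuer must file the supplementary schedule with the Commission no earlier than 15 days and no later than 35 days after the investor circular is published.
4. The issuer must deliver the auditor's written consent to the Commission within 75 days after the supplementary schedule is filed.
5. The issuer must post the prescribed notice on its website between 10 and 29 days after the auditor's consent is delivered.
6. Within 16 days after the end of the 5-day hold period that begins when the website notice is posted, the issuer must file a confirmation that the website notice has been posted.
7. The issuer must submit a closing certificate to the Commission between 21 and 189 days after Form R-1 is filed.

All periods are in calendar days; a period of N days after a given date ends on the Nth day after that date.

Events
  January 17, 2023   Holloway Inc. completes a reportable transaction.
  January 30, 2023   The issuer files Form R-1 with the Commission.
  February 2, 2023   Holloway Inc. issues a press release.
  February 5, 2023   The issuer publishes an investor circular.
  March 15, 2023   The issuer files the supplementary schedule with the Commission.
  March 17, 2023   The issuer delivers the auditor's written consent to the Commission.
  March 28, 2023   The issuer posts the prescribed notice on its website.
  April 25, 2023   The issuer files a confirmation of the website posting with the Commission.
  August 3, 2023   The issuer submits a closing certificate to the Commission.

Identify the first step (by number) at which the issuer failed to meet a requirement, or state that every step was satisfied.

(1) due by January 17, 2023 + 14 days = January 31, 2023; completed January 30, 2023, before the deadline.
(2) due by February 4, 2023 + 5 days = February 9, 2023; February 5, 2023 is within that limit.
(3) the permitted window runs from February 5, 2023 + 15 = February 20, 2023 to February 5, 2023 + 35 = March 12, 2023; done March 15, 2023 — 3 days after the window closed.

Step 3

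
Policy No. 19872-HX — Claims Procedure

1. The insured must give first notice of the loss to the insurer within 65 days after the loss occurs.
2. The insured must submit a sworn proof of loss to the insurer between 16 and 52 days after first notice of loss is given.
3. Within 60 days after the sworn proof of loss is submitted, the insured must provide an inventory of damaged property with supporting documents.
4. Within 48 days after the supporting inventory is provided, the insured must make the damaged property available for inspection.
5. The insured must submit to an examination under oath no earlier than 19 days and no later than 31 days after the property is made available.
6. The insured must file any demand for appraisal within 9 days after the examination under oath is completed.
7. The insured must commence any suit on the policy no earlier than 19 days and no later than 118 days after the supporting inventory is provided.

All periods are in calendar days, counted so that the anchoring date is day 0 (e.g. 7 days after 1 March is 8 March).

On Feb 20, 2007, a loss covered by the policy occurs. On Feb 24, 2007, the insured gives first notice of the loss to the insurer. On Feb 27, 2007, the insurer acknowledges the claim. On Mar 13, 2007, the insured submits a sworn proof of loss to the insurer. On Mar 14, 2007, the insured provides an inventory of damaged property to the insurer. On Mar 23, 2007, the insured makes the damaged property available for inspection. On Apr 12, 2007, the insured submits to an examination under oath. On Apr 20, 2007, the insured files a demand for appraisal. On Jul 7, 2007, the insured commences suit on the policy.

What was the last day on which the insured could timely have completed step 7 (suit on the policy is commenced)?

Jul 10, 2007

Step 7 runs from Mar 14, 2007, when the supporting inventory is provided. The window is 19–118 days after Mar 14, 2007; it closes on Jul 10, 2007.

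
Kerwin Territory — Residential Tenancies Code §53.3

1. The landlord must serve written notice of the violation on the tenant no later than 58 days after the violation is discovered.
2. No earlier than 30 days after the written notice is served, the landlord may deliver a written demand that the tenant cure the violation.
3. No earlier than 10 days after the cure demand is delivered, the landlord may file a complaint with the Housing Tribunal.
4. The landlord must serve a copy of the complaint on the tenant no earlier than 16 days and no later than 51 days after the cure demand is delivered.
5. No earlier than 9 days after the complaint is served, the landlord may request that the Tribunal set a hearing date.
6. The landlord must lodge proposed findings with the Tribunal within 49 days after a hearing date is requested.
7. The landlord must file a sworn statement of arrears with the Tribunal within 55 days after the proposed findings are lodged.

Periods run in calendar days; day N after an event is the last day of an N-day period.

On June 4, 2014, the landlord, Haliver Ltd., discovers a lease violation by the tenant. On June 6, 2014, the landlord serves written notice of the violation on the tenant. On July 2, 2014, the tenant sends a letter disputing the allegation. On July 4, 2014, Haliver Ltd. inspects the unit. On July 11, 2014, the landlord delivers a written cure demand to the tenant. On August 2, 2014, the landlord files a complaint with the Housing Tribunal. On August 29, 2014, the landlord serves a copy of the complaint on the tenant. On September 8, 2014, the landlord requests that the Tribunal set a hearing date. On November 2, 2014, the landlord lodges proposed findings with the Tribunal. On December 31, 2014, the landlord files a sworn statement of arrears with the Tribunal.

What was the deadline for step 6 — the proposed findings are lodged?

October 27, 2014

Step 6 runs from September 8, 2014, when a hearing date is requested. 49 days after September 8, 2014 is October 27, 2014.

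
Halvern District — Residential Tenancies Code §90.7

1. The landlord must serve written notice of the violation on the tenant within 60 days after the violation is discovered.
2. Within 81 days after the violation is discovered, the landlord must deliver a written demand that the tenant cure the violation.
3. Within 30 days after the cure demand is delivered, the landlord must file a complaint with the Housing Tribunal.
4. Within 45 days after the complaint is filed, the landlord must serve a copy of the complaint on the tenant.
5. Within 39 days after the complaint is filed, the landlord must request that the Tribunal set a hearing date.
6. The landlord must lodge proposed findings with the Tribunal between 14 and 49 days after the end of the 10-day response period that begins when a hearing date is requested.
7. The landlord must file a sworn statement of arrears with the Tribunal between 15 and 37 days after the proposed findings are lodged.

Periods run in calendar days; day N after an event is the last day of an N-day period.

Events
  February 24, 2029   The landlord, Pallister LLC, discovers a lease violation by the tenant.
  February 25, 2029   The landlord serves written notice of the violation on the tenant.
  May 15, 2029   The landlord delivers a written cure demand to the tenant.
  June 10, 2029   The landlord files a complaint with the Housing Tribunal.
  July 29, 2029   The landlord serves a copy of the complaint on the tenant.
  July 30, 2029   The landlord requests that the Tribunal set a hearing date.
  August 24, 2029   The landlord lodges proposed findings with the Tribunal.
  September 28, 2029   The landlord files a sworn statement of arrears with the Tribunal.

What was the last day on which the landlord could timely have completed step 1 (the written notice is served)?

April 25, 2029

Step 1 runs from February 24, 2029, when the violation is discovered. 60 days after February 24, 2029 is April 25, 2029.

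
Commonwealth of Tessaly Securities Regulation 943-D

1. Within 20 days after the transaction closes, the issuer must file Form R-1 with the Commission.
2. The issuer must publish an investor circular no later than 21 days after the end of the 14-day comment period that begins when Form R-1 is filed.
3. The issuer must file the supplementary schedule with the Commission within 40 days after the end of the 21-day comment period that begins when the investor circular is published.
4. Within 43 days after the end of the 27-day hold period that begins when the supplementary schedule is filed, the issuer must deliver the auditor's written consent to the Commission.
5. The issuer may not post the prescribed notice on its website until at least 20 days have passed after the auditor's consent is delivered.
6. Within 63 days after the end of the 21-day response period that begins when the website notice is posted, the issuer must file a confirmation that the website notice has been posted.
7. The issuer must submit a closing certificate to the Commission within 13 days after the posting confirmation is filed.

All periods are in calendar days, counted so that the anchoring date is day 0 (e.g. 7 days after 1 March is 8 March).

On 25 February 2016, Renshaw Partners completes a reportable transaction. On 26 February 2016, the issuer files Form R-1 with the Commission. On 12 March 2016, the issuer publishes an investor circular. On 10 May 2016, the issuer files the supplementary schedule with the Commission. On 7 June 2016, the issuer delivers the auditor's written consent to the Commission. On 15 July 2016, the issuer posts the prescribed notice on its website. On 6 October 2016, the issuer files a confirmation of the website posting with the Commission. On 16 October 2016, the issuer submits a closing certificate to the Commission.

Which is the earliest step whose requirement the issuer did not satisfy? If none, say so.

(1) due by 25 February 2016 + 20 days = 16 March 2016; completed 26 February 2016, before the deadline.
(2) due by 11 March 2016 + 21 days = 1 April 2016; done 12 March 2016 — timely.
(3) due by 2 April 2016 + 40 days = 12 May 2016; done 10 May 2016 — timely.
(4) due by 6 June 2016 + 43 days = 19 July 2016; done 7 June 2016 — timely.
(5) permitted from 7 June 2016 + 20 days = 27 June 2016 onward; done 15 July 2016 — permitted.
(6) due by 5 August 2016 + 63 days = 7 October 2016; completed 6 October 2016, before the deadline.
(7) due by 6 October 2016 + 13 days = 19 October 2016; 16 October 2016 is within that limit.

None — every step was satisfied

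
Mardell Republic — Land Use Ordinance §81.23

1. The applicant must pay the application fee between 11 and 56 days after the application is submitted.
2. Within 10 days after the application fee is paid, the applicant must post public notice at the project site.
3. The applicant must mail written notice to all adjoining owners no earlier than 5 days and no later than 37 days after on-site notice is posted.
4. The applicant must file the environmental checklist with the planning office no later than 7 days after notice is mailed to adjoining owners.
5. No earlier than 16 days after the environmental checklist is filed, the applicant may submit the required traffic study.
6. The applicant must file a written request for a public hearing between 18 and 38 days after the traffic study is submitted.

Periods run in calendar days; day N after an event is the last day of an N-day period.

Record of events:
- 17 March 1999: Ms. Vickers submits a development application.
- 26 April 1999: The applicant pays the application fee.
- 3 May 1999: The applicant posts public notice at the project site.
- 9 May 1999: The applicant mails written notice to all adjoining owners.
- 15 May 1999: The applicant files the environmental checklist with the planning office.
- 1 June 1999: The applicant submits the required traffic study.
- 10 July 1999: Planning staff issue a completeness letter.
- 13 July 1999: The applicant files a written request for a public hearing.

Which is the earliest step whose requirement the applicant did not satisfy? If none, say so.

Step 6

(1) the permitted window runs from 17 March 1999 + 11 = 28 March 1999 to 17 March 1999 + 56 = 12 May 1999; done 26 April 1999, which is between those dates.
(2) due by 26 April 1999 + 10 days = 6 May 1999; completed 3 May 1999, before the deadline.
(3) the permitted window runs from 3 May 1999 + 5 = 8 May 1999 to 3 May 1999 + 37 = 9 June 1999; done 9 May 1999, which is between those dates.
(4) due by 9 May 1999 + 7 days = 16 May 1999; completed 15 May 1999, before the deadline.
(5) permitted from 15 May 1999 + 16 days = 31 May 1999 onward; 1 June 1999 is on or after that date.
(6) the permitted window runs from 1 June 1999 + 18 = 19 June 1999 to 1 June 1999 + 38 = 9 July 1999; done 13 July 1999 — 4 days after the window closed.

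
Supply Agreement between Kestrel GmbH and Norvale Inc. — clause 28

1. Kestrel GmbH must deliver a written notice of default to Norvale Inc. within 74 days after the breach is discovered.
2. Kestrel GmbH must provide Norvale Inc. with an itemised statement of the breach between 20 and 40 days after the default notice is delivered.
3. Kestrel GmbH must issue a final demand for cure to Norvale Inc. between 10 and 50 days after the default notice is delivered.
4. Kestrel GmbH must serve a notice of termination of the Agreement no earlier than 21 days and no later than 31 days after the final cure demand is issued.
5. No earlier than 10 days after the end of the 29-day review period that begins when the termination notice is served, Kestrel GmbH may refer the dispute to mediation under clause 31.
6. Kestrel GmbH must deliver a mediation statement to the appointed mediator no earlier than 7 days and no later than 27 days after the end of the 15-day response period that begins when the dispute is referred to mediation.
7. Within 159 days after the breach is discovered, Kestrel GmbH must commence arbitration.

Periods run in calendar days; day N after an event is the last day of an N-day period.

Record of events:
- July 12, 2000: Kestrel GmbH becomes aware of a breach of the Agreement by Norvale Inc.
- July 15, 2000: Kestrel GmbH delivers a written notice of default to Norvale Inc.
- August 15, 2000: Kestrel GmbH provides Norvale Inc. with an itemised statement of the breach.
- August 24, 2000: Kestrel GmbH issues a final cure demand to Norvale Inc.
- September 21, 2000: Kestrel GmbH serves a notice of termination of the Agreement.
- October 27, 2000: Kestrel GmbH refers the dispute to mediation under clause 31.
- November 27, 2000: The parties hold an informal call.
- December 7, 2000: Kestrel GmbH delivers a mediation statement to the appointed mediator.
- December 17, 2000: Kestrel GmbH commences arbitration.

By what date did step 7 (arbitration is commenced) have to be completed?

Step 7 runs from July 12, 2000, when the breach is discovered. 159 days after July 12, 2000 is December 18, 2000.

December 18, 2000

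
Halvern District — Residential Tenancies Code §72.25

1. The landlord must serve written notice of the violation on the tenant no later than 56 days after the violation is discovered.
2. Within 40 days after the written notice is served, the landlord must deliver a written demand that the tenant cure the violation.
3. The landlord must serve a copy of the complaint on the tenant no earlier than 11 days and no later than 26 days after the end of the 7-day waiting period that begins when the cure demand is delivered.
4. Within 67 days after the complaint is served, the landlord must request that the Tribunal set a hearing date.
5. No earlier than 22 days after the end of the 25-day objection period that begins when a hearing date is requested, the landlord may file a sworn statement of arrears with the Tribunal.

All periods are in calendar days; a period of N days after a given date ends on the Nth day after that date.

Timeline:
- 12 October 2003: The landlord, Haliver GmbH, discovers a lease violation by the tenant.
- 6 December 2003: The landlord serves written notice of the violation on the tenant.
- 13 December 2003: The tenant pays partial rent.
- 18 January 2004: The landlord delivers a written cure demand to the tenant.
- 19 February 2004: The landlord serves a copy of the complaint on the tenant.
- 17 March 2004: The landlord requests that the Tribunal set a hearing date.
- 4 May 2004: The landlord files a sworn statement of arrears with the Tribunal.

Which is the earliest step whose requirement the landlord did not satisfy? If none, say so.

Step 2

Step 1 — counting 56 days from 12 October 2003 (when the violation is discovered) gives a deadline of 7 December 2003; completed 6 December 2003, before the deadline.
Step 2 — counting 40 days from 6 December 2003 (when the written notice is served) gives a deadline of 15 January 2004; done 18 January 2004 — 3 days late.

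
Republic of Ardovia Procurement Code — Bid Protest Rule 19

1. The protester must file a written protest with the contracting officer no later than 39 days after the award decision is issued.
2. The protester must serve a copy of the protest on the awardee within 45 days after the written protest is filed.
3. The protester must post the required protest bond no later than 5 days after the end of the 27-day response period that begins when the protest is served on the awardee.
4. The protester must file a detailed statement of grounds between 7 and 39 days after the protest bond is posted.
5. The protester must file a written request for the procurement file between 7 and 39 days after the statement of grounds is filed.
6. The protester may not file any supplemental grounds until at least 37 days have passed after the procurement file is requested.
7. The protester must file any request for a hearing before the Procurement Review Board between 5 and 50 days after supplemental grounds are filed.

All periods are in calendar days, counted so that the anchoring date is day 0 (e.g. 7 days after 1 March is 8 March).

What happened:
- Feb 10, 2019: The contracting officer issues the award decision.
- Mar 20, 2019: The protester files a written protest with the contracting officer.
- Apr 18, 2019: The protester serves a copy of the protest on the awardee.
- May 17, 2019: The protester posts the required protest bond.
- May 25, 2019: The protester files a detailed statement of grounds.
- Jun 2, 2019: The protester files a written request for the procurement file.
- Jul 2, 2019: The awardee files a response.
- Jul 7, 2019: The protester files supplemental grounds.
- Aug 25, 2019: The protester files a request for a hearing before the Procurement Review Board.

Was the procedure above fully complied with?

No

Step 1 — counting 39 days from Feb 10, 2019 (when the award decision is issued) gives a deadline of Mar 21, 2019; done Mar 20, 2019 — timely.
Step 2 — counting 45 days from Mar 20, 2019 (when the written protest is filed) gives a deadline of May 4, 2019; Apr 18, 2019 is within that limit.
Step 3 — counting 5 days from May 15, 2019 (end of the 27-day response period, which began when the protest is served on the awardee on Apr 18, 2019) gives a deadline of May 20, 2019; May 17, 2019 is within that limit.
Step 4 — 7 and 39 days from May 17, 2019 (when the protest bond is posted) are May 24, 2019 and Jun 25, 2019 respectively; done May 25, 2019 — within the window.
Step 5 — 7 and 39 days from May 25, 2019 (when the statement of grounds is filed) are Jun 1, 2019 and Jul 3, 2019 respectively; done Jun 2, 2019, which is between those dates.
Step 6 — must wait 37 days from Jun 2, 2019 (when the procurement file is requested), so not before Jul 9, 2019; done Jul 7, 2019 — 2 days too early.
No need to go further; step 6 was not satisfied.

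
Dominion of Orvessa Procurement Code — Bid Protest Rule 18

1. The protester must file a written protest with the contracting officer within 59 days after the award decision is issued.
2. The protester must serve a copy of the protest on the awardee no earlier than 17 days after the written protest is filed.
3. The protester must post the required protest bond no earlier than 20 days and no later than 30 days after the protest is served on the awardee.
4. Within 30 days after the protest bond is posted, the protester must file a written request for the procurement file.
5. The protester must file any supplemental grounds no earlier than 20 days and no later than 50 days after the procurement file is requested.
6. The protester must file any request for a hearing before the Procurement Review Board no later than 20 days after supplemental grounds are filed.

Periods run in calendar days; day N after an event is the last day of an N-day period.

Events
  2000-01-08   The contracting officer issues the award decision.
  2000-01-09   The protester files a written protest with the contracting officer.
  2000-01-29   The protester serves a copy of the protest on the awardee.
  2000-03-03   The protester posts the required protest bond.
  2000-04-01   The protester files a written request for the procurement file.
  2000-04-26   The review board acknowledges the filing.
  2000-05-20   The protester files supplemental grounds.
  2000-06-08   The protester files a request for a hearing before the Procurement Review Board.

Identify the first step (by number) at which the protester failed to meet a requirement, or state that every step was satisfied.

Step 3

Step 1 — counting 59 days from 2000-01-08 (when the award decision is issued) gives a deadline of 2000-03-07; done 2000-01-09 — timely.
Step 2 — must wait 17 days from 2000-01-09 (when the written protest is filed), so not before 2000-01-26; 2000-01-29 is on or after that date.
Step 3 — 20 and 30 days from 2000-01-29 (when the protest is served on the awardee) are 2000-02-18 and 2000-02-28 respectively; done 2000-03-03 — 4 days after the window closed.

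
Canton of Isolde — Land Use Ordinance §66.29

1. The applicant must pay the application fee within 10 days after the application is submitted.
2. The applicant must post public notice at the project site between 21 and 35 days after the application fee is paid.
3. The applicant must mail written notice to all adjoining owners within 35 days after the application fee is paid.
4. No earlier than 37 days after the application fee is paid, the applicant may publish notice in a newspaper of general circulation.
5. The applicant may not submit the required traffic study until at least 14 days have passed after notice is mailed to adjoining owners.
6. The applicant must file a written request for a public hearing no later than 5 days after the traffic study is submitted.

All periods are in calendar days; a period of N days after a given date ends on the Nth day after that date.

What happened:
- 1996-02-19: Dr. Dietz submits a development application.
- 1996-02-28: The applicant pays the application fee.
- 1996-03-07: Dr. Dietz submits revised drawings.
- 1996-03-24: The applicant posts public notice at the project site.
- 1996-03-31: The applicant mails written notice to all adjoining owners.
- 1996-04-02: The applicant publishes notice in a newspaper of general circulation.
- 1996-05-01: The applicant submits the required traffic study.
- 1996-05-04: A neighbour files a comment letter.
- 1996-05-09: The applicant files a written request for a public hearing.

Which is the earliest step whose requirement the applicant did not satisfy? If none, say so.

Step 4

Step 1: 10 days after 1996-02-19 (when the application is submitted) is 1996-02-29; completed 1996-02-28, before the deadline.
Step 2: the window is 21–35 days after 1996-02-28 (when the application fee is paid), so 1996-03-20 through 1996-04-03; 1996-03-24 falls inside that range.
Step 3: 35 days after 1996-02-28 (when the application fee is paid) is 1996-04-03; done 1996-03-31 — timely.
Step 4: the earliest permitted date is 37 days after 1996-02-28 (when the application fee is paid), i.e. 1996-04-05; acted on 1996-04-02, 3 days prematurely.
No need to go further; step 4 was not satisfied.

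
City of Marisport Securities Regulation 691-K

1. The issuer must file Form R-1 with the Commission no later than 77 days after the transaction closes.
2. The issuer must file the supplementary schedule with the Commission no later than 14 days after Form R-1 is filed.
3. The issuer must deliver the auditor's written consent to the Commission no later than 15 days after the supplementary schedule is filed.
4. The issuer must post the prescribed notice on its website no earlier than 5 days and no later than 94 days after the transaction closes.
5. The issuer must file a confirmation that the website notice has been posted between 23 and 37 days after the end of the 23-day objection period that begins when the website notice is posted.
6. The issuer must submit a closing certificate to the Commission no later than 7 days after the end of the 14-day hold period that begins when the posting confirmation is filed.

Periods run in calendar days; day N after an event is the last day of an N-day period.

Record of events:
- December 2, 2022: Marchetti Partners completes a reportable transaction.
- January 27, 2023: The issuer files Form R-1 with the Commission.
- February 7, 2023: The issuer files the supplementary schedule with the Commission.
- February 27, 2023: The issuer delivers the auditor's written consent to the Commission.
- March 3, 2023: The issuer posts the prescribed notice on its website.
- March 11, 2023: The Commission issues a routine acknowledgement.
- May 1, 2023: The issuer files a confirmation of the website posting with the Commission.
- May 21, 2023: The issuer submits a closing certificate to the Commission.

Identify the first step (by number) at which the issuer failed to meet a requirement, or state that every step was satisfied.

(1) due by December 2, 2022 + 77 days = February 17, 2023; January 27, 2023 is within that limit.
(2) due by January 27, 2023 + 14 days = February 10, 2023; completed February 7, 2023, before the deadline.
(3) due by February 7, 2023 + 15 days = February 22, 2023; February 27, 2023 misses that deadline by 5 days.
Later steps need not be reached.

Step 3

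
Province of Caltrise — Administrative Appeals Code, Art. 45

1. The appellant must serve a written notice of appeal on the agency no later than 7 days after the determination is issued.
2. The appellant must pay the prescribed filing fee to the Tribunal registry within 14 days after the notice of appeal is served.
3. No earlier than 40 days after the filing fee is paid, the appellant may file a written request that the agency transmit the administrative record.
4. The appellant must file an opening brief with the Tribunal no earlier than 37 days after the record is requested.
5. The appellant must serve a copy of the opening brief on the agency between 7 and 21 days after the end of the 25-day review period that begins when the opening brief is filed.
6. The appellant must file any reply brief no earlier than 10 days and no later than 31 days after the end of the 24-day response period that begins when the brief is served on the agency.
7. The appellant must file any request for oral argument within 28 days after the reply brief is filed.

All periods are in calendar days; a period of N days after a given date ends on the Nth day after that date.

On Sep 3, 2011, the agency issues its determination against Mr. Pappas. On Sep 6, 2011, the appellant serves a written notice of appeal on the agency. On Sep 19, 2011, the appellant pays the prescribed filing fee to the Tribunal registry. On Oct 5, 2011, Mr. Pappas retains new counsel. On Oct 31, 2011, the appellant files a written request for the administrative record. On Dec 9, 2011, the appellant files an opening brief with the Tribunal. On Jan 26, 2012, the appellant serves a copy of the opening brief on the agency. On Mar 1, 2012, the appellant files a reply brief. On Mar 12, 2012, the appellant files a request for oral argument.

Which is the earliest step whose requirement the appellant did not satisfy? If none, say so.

Step 1: 7 days after Sep 3, 2011 (when the determination is issued) is Sep 10, 2011; done Sep 6, 2011 — timely.
Step 2: 14 days after Sep 6, 2011 (when the notice of appeal is served) is Sep 20, 2011; done Sep 19, 2011 — timely.
Step 3: the earliest permitted date is 40 days after Sep 19, 2011 (when the filing fee is paid), i.e. Oct 29, 2011; done Oct 31, 2011, after the minimum wait.
Step 4: the earliest permitted date is 37 days after Oct 31, 2011 (when the record is requested), i.e. Dec 7, 2011; Dec 9, 2011 is on or after that date.
Step 5: the window is 7–21 days after Jan 3, 2012 (end of the 25-day review period, which began when the opening brief is filed on Dec 9, 2011), so Jan 10, 2012 through Jan 24, 2012; Jan 26, 2012 is 2 days past the end of the window.
The analysis stops there.

Step 5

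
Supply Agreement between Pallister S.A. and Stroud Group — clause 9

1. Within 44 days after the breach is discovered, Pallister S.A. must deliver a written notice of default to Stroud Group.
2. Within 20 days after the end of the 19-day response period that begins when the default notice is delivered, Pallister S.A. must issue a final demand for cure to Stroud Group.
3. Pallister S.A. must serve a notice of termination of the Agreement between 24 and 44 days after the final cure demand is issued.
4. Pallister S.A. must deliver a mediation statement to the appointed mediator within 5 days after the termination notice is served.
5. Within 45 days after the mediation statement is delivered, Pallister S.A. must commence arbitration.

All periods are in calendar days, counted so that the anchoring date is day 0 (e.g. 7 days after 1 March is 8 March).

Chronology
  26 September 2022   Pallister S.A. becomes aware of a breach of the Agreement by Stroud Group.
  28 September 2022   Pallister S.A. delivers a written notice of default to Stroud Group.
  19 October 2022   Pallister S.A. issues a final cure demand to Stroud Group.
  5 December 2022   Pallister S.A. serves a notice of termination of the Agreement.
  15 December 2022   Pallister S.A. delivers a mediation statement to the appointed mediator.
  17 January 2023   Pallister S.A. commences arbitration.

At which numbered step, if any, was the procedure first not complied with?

(1) due by 26 September 2022 + 44 days = 9 November 2022; done 28 September 2022 — timely.
(2) due by 17 October 2022 + 20 days = 6 November 2022; 19 October 2022 is within that limit.
(3) the permitted window runs from 19 October 2022 + 24 = 12 November 2022 to 19 October 2022 + 44 = 2 December 2022; done 5 December 2022 — 3 days after the window closed.
That is the first point of non-compliance.

Step 3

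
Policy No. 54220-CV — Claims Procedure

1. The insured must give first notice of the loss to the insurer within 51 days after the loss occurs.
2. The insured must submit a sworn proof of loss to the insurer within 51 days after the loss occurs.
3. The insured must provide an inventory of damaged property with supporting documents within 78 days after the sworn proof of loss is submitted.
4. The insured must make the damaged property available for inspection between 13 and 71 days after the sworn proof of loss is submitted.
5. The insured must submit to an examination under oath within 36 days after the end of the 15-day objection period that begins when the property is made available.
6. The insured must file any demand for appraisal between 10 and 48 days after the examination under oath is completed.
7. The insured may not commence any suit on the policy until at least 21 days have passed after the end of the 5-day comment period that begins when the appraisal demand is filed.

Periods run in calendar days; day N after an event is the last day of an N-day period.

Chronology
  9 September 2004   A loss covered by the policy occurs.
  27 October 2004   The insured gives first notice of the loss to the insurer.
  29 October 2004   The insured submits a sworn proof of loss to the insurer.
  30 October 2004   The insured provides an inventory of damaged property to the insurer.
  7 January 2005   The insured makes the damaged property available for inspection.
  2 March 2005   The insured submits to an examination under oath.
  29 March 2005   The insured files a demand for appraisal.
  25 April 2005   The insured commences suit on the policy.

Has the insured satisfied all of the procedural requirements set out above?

Step 1 — counting 51 days from 9 September 2004 (when the loss occurs) gives a deadline of 30 October 2004; 27 October 2004 is within that limit.
Step 2 — counting 51 days from 9 September 2004 (when the loss occurs) gives a deadline of 30 October 2004; 29 October 2004 is within that limit.
Step 3 — counting 78 days from 29 October 2004 (when the sworn proof of loss is submitted) gives a deadline of 15 January 2005; 30 October 2004 is within that limit.
Step 4 — 13 and 71 days from 29 October 2004 (when the sworn proof of loss is submitted) are 11 November 2004 and 8 January 2005 respectively; done 7 January 2005 — within the window.
Step 5 — counting 36 days from 22 January 2005 (end of the 15-day objection period, which began when the property is made available on 7 January 2005) gives a deadline of 27 February 2005; not done until 2 March 2005, 3 days after the deadline.
The analysis stops there.

No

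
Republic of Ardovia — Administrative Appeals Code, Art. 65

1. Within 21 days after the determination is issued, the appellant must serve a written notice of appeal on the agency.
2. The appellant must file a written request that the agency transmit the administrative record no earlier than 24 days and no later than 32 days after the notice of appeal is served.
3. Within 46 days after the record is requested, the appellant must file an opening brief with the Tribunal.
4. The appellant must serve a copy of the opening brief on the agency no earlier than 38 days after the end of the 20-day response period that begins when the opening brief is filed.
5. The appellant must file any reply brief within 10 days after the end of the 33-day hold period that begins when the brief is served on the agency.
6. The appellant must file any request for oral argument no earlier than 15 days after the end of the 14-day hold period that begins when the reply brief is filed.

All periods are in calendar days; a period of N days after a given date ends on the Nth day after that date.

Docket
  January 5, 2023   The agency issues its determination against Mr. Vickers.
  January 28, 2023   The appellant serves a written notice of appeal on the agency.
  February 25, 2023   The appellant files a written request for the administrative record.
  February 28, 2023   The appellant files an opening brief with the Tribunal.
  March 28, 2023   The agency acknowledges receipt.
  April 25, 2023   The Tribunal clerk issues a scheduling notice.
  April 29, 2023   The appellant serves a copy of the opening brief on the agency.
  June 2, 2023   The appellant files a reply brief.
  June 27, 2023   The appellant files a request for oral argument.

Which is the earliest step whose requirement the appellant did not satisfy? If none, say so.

Step 1

(1) due by January 5, 2023 + 21 days = January 26, 2023; January 28, 2023 misses that deadline by 2 days.
The analysis stops there.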